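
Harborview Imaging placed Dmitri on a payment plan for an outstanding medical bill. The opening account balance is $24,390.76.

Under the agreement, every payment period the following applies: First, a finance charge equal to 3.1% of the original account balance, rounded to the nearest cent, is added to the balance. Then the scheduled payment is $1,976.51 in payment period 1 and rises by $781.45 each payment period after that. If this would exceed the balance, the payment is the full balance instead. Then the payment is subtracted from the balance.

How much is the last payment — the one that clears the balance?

$6,102.72

Payment period 1: opening $24,390.76; interest $756.11 → $25,146.87; payment $1,976.51; balance $23,170.36
Payment period 2: opening $23,170.36; interest $756.11 → $23,926.47; payment $2,757.96; balance $21,168.51
Payment period 3: opening $21,168.51; interest $756.11 → $21,924.62; payment $3,539.41; balance $18,385.21
Payment period 4: opening $18,385.21; interest $756.11 → $19,141.32; payment $4,320.86; balance $14,820.46
Payment period 5: opening $14,820.46; interest $756.11 → $15,576.57; payment $5,102.31; balance $10,474.26
Payment period 6: opening $10,474.26; interest $756.11 → $11,230.37; payment $5,883.76; balance $5,346.61
Payment period 7: opening $5,346.61; interest $756.11 → $6,102.72; payment $6,102.72; balance $0.00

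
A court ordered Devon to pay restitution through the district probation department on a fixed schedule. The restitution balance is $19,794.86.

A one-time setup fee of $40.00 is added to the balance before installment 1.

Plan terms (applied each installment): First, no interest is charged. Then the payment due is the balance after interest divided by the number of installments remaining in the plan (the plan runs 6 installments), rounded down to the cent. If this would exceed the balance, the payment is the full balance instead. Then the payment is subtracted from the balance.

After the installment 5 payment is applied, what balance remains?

$3,305.81

Installment 1: $19,834.86 − $3,305.81 → $16,529.05
Installment 2: $16,529.05 − $3,305.81 → $13,223.24
Installment 3: $13,223.24 − $3,305.81 → $9,917.43
Installment 4: $9,917.43 − $3,305.81 → $6,611.62
Installment 5: $6,611.62 − $3,305.81 → $3,305.81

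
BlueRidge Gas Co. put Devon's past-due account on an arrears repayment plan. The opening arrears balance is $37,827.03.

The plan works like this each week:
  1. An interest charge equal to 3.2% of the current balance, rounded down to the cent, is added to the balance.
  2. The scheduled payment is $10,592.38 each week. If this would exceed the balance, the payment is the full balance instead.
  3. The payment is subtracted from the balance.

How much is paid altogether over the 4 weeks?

$40,828.81

Week 1: $37,827.03 +$1,210.46 interest = $39,037.49; pay $10,592.38 → $28,445.11
Week 2: $28,445.11 +$910.24 interest = $29,355.35; pay $10,592.38 → $18,762.97
Week 3: $18,762.97 +$600.41 interest = $19,363.38; pay $10,592.38 → $8,771.00
Week 4: $8,771.00 +$280.67 interest = $9,051.67; pay $9,051.67 → $0.00
Total paid: $40,828.81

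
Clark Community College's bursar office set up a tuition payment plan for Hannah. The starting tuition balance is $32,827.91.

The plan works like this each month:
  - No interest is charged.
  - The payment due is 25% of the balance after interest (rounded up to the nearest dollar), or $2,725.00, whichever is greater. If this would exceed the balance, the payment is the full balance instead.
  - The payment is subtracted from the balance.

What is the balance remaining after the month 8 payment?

$0.00

Month 1: $32,827.91 − $8,207.00 → $24,620.91
Month 2: $24,620.91 − $6,156.00 → $18,464.91
Month 3: $18,464.91 − $4,617.00 → $13,847.91
Month 4: $13,847.91 − $3,462.00 → $10,385.91
Month 5: $10,385.91 − $2,725.00 → $7,660.91
Month 6: $7,660.91 − $2,725.00 → $4,935.91
Month 7: $4,935.91 − $2,725.00 → $2,210.91
Month 8: $2,210.91 − $2,210.91 → $0.00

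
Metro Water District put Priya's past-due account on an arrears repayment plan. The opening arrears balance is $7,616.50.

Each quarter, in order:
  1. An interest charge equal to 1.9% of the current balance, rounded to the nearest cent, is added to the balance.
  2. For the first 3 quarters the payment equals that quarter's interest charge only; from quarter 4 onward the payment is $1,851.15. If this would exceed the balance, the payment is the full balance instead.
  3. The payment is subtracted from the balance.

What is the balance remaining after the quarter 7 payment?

Quarter 1: $7,616.50 +$144.71 interest = $7,761.21; pay $144.71 → $7,616.50
Quarter 2: $7,616.50 +$144.71 interest = $7,761.21; pay $144.71 → $7,616.50
Quarter 3: $7,616.50 +$144.71 interest = $7,761.21; pay $144.71 → $7,616.50
Quarter 4: $7,616.50 +$144.71 interest = $7,761.21; pay $1,851.15 → $5,910.06
Quarter 5: $5,910.06 +$112.29 interest = $6,022.35; pay $1,851.15 → $4,171.20
Quarter 6: $4,171.20 +$79.25 interest = $4,250.45; pay $1,851.15 → $2,399.30
Quarter 7: $2,399.30 +$45.59 interest = $2,444.89; pay $1,851.15 → $593.74

$593.74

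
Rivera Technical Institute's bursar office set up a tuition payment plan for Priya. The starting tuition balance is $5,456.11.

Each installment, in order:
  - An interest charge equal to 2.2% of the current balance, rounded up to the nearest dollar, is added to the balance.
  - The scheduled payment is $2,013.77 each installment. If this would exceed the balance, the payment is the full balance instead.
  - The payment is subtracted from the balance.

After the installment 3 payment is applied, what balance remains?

$0.00

# | Opening | Interest | Payment | End bal
1 | $5,456.11 | $121.00 | $2,013.77 | $3,563.34
2 | $3,563.34 | $79.00 | $2,013.77 | $1,628.57
3 | $1,628.57 | $36.00 | $1,664.57 | $0.00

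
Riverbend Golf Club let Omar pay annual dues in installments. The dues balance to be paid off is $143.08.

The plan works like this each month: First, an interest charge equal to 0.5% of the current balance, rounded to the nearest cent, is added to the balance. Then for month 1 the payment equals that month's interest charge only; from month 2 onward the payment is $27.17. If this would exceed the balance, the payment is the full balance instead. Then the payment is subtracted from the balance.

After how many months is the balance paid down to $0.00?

# | Opening | Interest | Payment | End bal
1 | $143.08 | $0.72 | $0.72 | $143.08
2 | $143.08 | $0.72 | $27.17 | $116.63
3 | $116.63 | $0.58 | $27.17 | $90.04
4 | $90.04 | $0.45 | $27.17 | $63.32
5 | $63.32 | $0.32 | $27.17 | $36.47
6 | $36.47 | $0.18 | $27.17 | $9.48
7 | $9.48 | $0.05 | $9.53 | $0.00
Balance reaches $0.00 in month 7.

7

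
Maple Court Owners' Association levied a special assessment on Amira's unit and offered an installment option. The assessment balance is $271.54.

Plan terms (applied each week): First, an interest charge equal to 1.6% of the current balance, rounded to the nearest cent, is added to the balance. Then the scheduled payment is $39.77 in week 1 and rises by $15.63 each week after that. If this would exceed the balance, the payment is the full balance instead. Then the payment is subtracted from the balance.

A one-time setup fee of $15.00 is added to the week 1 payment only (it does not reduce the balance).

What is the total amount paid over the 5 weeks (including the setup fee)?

Week 1: $271.54 +$4.34 interest = $275.88; pay $39.77 (+ $15.00 fee) → $236.11
Week 2: $236.11 +$3.78 interest = $239.89; pay $55.40 → $184.49
Week 3: $184.49 +$2.95 interest = $187.44; pay $71.03 → $116.41
Week 4: $116.41 +$1.86 interest = $118.27; pay $86.66 → $31.61
Week 5: $31.61 +$0.51 interest = $32.12; pay $32.12 → $0.00
Total paid: $299.98

$299.98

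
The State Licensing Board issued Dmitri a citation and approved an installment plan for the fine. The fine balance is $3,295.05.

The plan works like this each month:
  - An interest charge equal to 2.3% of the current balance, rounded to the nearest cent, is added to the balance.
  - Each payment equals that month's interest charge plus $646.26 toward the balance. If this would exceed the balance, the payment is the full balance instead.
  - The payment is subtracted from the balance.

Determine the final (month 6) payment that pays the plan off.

$65.22

# | Opening | Interest | Payment | End bal
1 | $3,295.05 | $75.79 | $722.05 | $2,648.79
2 | $2,648.79 | $60.92 | $707.18 | $2,002.53
3 | $2,002.53 | $46.06 | $692.32 | $1,356.27
4 | $1,356.27 | $31.19 | $677.45 | $710.01
5 | $710.01 | $16.33 | $662.59 | $63.75
6 | $63.75 | $1.47 | $65.22 | $0.00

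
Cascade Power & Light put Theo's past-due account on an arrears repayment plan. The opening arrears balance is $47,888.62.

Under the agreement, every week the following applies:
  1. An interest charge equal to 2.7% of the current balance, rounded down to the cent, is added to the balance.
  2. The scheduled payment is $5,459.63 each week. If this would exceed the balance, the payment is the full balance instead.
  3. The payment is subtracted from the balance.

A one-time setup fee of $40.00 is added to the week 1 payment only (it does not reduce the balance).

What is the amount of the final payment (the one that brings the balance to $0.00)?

Week 1: $47,888.62 +$1,292.99 interest = $49,181.61; pay $5,459.63 (+ $40.00 fee) → $43,721.98
Week 2: $43,721.98 +$1,180.49 interest = $44,902.47; pay $5,459.63 → $39,442.84
Week 3: $39,442.84 +$1,064.95 interest = $40,507.79; pay $5,459.63 → $35,048.16
Week 4: $35,048.16 +$946.30 interest = $35,994.46; pay $5,459.63 → $30,534.83
Week 5: $30,534.83 +$824.44 interest = $31,359.27; pay $5,459.63 → $25,899.64
Week 6: $25,899.64 +$699.29 interest = $26,598.93; pay $5,459.63 → $21,139.30
Week 7: $21,139.30 +$570.76 interest = $21,710.06; pay $5,459.63 → $16,250.43
Week 8: $16,250.43 +$438.76 interest = $16,689.19; pay $5,459.63 → $11,229.56
Week 9: $11,229.56 +$303.19 interest = $11,532.75; pay $5,459.63 → $6,073.12
Week 10: $6,073.12 +$163.97 interest = $6,237.09; pay $5,459.63 → $777.46
Week 11: $777.46 +$20.99 interest = $798.45; pay $798.45 → $0.00

$798.45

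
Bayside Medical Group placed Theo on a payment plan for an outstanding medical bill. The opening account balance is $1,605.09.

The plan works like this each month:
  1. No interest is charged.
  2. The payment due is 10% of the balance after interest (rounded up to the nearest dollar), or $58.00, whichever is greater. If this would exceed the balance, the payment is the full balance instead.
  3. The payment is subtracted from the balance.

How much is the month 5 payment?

Month 1: opening $1,605.09; payment $161.00; balance $1,444.09
Month 2: opening $1,444.09; payment $145.00; balance $1,299.09
Month 3: opening $1,299.09; payment $130.00; balance $1,169.09
Month 4: opening $1,169.09; payment $117.00; balance $1,052.09
Month 5: opening $1,052.09; payment $106.00; balance $946.09

$106.00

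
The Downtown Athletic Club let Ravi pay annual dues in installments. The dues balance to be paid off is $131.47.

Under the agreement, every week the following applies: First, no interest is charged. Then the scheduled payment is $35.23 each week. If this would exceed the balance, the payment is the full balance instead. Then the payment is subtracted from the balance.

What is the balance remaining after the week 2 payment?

Week 1: $131.47 − $35.23 → $96.24
Week 2: $96.24 − $35.23 → $61.01

$61.01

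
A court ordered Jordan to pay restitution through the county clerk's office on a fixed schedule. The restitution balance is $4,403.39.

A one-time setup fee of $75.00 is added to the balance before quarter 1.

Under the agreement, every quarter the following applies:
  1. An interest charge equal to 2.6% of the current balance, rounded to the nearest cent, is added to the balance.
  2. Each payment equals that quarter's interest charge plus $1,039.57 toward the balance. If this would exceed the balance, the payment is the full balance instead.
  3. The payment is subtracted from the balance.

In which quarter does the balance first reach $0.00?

5

# | Opening | Interest | Payment | End bal
1 | $4,478.39 | $116.44 | $1,156.01 | $3,438.82
2 | $3,438.82 | $89.41 | $1,128.98 | $2,399.25
3 | $2,399.25 | $62.38 | $1,101.95 | $1,359.68
4 | $1,359.68 | $35.35 | $1,074.92 | $320.11
5 | $320.11 | $8.32 | $328.43 | $0.00
Balance reaches $0.00 in quarter 5.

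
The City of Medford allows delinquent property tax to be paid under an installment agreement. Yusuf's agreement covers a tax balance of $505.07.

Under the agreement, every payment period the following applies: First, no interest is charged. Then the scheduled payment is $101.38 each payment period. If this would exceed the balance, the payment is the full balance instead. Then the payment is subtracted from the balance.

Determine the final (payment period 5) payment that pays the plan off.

$99.55

Payment period 1: opening $505.07; payment $101.38; balance $403.69
Payment period 2: opening $403.69; payment $101.38; balance $302.31
Payment period 3: opening $302.31; payment $101.38; balance $200.93
Payment period 4: opening $200.93; payment $101.38; balance $99.55
Payment period 5: opening $99.55; payment $99.55; balance $0.00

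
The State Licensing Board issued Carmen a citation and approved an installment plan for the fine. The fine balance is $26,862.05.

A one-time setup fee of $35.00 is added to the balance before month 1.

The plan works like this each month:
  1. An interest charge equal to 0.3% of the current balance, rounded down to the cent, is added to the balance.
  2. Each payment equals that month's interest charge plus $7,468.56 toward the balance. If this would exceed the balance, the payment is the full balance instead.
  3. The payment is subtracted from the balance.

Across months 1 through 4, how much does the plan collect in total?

Month 1: $26,897.05 +$80.69 interest = $26,977.74; pay $7,549.25 → $19,428.49
Month 2: $19,428.49 +$58.28 interest = $19,486.77; pay $7,526.84 → $11,959.93
Month 3: $11,959.93 +$35.87 interest = $11,995.80; pay $7,504.43 → $4,491.37
Month 4: $4,491.37 +$13.47 interest = $4,504.84; pay $4,504.84 → $0.00
Total paid: $27,085.36

$27,085.36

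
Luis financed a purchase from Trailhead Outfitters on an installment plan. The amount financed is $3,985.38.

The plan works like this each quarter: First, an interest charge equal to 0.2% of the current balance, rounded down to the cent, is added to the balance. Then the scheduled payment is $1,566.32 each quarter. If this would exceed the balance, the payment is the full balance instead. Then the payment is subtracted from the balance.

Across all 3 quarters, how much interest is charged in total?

Quarter 1: opening $3,985.38; interest $7.97 → $3,993.35; payment $1,566.32; balance $2,427.03
Quarter 2: opening $2,427.03; interest $4.85 → $2,431.88; payment $1,566.32; balance $865.56
Quarter 3: opening $865.56; interest $1.73 → $867.29; payment $867.29; balance $0.00
Total interest: $7.97 + $4.85 + $1.73 = $14.55

$14.55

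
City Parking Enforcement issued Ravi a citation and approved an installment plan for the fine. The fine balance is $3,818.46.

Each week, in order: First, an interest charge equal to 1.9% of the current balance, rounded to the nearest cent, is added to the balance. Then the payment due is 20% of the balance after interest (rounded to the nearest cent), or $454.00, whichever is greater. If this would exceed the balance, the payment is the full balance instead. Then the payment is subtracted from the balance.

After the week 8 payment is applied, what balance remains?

Week 1: opening $3,818.46; interest $72.55 → $3,891.01; payment $778.20; balance $3,112.81
Week 2: opening $3,112.81; interest $59.14 → $3,171.95; payment $634.39; balance $2,537.56
Week 3: opening $2,537.56; interest $48.21 → $2,585.77; payment $517.15; balance $2,068.62
Week 4: opening $2,068.62; interest $39.30 → $2,107.92; payment $454.00; balance $1,653.92
Week 5: opening $1,653.92; interest $31.42 → $1,685.34; payment $454.00; balance $1,231.34
Week 6: opening $1,231.34; interest $23.40 → $1,254.74; payment $454.00; balance $800.74
Week 7: opening $800.74; interest $15.21 → $815.95; payment $454.00; balance $361.95
Week 8: opening $361.95; interest $6.88 → $368.83; payment $368.83; balance $0.00

$0.00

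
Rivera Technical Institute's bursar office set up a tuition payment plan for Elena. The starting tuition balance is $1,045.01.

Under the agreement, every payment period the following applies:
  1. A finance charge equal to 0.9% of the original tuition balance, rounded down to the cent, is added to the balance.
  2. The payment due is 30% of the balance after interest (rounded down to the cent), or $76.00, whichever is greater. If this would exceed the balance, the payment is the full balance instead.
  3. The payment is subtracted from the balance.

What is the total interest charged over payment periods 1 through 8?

Payment period 1: opening $1,045.01; interest $9.40 → $1,054.41; payment $316.32; balance $738.09
Payment period 2: opening $738.09; interest $9.40 → $747.49; payment $224.24; balance $523.25
Payment period 3: opening $523.25; interest $9.40 → $532.65; payment $159.79; balance $372.86
Payment period 4: opening $372.86; interest $9.40 → $382.26; payment $114.67; balance $267.59
Payment period 5: opening $267.59; interest $9.40 → $276.99; payment $83.09; balance $193.90
Payment period 6: opening $193.90; interest $9.40 → $203.30; payment $76.00; balance $127.30
Payment period 7: opening $127.30; interest $9.40 → $136.70; payment $76.00; balance $60.70
Payment period 8: opening $60.70; interest $9.40 → $70.10; payment $70.10; balance $0.00
Total interest: $9.40 + $9.40 + $9.40 + $9.40 + $9.40 + $9.40 + $9.40 + $9.40 = $75.20

$75.20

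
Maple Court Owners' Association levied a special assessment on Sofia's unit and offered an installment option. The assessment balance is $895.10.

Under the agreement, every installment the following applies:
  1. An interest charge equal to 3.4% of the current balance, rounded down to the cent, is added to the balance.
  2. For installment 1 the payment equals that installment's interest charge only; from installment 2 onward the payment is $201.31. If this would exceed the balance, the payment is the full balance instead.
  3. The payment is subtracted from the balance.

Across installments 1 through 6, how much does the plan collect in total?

$1,017.57

Installment 1: opening $895.10; interest $30.43 → $925.53; payment $30.43; balance $895.10
Installment 2: opening $895.10; interest $30.43 → $925.53; payment $201.31; balance $724.22
Installment 3: opening $724.22; interest $24.62 → $748.84; payment $201.31; balance $547.53
Installment 4: opening $547.53; interest $18.61 → $566.14; payment $201.31; balance $364.83
Installment 5: opening $364.83; interest $12.40 → $377.23; payment $201.31; balance $175.92
Installment 6: opening $175.92; interest $5.98 → $181.90; payment $181.90; balance $0.00
Total paid: $1,017.57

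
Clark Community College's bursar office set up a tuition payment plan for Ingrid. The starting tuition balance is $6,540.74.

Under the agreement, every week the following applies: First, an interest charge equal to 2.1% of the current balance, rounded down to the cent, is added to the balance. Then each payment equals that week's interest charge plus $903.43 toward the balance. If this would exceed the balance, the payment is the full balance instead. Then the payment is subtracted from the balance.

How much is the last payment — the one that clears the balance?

$221.28

Week 1: $6,540.74 +$137.35 interest = $6,678.09; pay $1,040.78 → $5,637.31
Week 2: $5,637.31 +$118.38 interest = $5,755.69; pay $1,021.81 → $4,733.88
Week 3: $4,733.88 +$99.41 interest = $4,833.29; pay $1,002.84 → $3,830.45
Week 4: $3,830.45 +$80.43 interest = $3,910.88; pay $983.86 → $2,927.02
Week 5: $2,927.02 +$61.46 interest = $2,988.48; pay $964.89 → $2,023.59
Week 6: $2,023.59 +$42.49 interest = $2,066.08; pay $945.92 → $1,120.16
Week 7: $1,120.16 +$23.52 interest = $1,143.68; pay $926.95 → $216.73
Week 8: $216.73 +$4.55 interest = $221.28; pay $221.28 → $0.00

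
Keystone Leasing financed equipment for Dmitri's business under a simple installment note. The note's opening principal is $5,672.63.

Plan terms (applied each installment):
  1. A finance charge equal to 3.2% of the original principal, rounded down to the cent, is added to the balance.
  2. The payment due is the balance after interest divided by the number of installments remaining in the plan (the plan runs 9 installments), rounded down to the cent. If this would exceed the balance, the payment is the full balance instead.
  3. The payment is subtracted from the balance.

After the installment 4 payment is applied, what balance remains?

# | Opening | Interest | Payment | End bal
1 | $5,672.63 | $181.52 | $650.46 | $5,203.69
2 | $5,203.69 | $181.52 | $673.15 | $4,712.06
3 | $4,712.06 | $181.52 | $699.08 | $4,194.50
4 | $4,194.50 | $181.52 | $729.33 | $3,646.69

$3,646.69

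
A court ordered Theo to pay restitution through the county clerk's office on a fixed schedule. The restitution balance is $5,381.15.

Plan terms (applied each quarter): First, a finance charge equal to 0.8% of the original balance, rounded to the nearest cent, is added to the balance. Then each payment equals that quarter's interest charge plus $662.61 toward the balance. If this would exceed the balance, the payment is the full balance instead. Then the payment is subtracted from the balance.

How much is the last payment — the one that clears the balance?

$123.32

# | Opening | Interest | Payment | End bal
1 | $5,381.15 | $43.05 | $705.66 | $4,718.54
2 | $4,718.54 | $43.05 | $705.66 | $4,055.93
3 | $4,055.93 | $43.05 | $705.66 | $3,393.32
4 | $3,393.32 | $43.05 | $705.66 | $2,730.71
5 | $2,730.71 | $43.05 | $705.66 | $2,068.10
6 | $2,068.10 | $43.05 | $705.66 | $1,405.49
7 | $1,405.49 | $43.05 | $705.66 | $742.88
8 | $742.88 | $43.05 | $705.66 | $80.27
9 | $80.27 | $43.05 | $123.32 | $0.00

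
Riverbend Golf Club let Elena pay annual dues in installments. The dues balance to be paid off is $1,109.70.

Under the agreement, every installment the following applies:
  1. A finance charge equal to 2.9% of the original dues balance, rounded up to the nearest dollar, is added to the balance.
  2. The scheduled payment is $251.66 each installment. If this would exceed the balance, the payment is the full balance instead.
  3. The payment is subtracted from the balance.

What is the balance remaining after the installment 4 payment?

Installment 1: opening $1,109.70; interest $33.00 → $1,142.70; payment $251.66; balance $891.04
Installment 2: opening $891.04; interest $33.00 → $924.04; payment $251.66; balance $672.38
Installment 3: opening $672.38; interest $33.00 → $705.38; payment $251.66; balance $453.72
Installment 4: opening $453.72; interest $33.00 → $486.72; payment $251.66; balance $235.06

$235.06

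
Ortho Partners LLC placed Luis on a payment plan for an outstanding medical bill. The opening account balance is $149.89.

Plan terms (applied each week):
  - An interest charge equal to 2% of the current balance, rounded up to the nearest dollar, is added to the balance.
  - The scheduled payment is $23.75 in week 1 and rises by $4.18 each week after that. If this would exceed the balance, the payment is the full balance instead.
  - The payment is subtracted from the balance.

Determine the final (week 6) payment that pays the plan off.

Week 1: $149.89 +$3.00 interest = $152.89; pay $23.75 → $129.14
Week 2: $129.14 +$3.00 interest = $132.14; pay $27.93 → $104.21
Week 3: $104.21 +$3.00 interest = $107.21; pay $32.11 → $75.10
Week 4: $75.10 +$2.00 interest = $77.10; pay $36.29 → $40.81
Week 5: $40.81 +$1.00 interest = $41.81; pay $40.47 → $1.34
Week 6: $1.34 +$1.00 interest = $2.34; pay $2.34 → $0.00

$2.34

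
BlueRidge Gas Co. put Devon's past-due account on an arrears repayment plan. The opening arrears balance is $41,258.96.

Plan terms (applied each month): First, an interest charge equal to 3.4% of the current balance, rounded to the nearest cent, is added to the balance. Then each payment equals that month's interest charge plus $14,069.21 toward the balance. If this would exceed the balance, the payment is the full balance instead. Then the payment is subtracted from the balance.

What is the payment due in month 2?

# | Opening | Interest | Payment | End bal
1 | $41,258.96 | $1,402.80 | $15,472.01 | $27,189.75
2 | $27,189.75 | $924.45 | $14,993.66 | $13,120.54

$14,993.66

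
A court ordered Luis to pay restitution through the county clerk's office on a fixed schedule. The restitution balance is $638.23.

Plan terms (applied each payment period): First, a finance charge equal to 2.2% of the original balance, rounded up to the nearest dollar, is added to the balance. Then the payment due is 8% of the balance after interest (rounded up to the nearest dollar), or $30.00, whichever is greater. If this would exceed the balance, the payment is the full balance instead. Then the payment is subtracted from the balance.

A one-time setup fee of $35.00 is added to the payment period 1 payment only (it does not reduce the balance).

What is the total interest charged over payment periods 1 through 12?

Payment period 1: opening $638.23; interest $15.00 → $653.23; payment $53.00 (+ $35.00 fee); balance $600.23
Payment period 2: opening $600.23; interest $15.00 → $615.23; payment $50.00; balance $565.23
Payment period 3: opening $565.23; interest $15.00 → $580.23; payment $47.00; balance $533.23
Payment period 4: opening $533.23; interest $15.00 → $548.23; payment $44.00; balance $504.23
Payment period 5: opening $504.23; interest $15.00 → $519.23; payment $42.00; balance $477.23
Payment period 6: opening $477.23; interest $15.00 → $492.23; payment $40.00; balance $452.23
Payment period 7: opening $452.23; interest $15.00 → $467.23; payment $38.00; balance $429.23
Payment period 8: opening $429.23; interest $15.00 → $444.23; payment $36.00; balance $408.23
Payment period 9: opening $408.23; interest $15.00 → $423.23; payment $34.00; balance $389.23
Payment period 10: opening $389.23; interest $15.00 → $404.23; payment $33.00; balance $371.23
Payment period 11: opening $371.23; interest $15.00 → $386.23; payment $31.00; balance $355.23
Payment period 12: opening $355.23; interest $15.00 → $370.23; payment $30.00; balance $340.23
Total interest: $15.00 + $15.00 + $15.00 + $15.00 + $15.00 + $15.00 + $15.00 + $15.00 + $15.00 + $15.00 + $15.00 + $15.00 = $180.00

$180.00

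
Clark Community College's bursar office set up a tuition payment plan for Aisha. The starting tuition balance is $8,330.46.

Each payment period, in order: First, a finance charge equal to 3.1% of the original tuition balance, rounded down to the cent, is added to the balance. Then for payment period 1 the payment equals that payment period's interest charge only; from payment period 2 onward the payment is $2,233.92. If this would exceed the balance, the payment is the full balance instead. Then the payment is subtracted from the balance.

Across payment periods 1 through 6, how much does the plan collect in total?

$9,879.90

Payment period 1: opening $8,330.46; interest $258.24 → $8,588.70; payment $258.24; balance $8,330.46
Payment period 2: opening $8,330.46; interest $258.24 → $8,588.70; payment $2,233.92; balance $6,354.78
Payment period 3: opening $6,354.78; interest $258.24 → $6,613.02; payment $2,233.92; balance $4,379.10
Payment period 4: opening $4,379.10; interest $258.24 → $4,637.34; payment $2,233.92; balance $2,403.42
Payment period 5: opening $2,403.42; interest $258.24 → $2,661.66; payment $2,233.92; balance $427.74
Payment period 6: opening $427.74; interest $258.24 → $685.98; payment $685.98; balance $0.00
Total paid: $9,879.90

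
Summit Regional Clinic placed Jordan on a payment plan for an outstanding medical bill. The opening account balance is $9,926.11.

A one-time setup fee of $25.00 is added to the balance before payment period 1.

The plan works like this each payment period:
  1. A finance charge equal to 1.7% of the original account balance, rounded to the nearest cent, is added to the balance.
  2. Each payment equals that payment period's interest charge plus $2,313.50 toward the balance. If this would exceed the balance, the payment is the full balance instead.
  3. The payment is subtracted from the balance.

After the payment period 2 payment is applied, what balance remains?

Payment period 1: $9,951.11 +$168.74 interest = $10,119.85; pay $2,482.24 → $7,637.61
Payment period 2: $7,637.61 +$168.74 interest = $7,806.35; pay $2,482.24 → $5,324.11

$5,324.11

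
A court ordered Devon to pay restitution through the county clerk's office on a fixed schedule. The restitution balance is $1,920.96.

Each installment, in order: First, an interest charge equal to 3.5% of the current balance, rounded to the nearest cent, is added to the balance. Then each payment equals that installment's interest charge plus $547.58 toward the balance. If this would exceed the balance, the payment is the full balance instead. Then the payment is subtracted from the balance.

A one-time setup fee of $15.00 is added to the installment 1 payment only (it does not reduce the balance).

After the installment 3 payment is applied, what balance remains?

Installment 1: $1,920.96 +$67.23 interest = $1,988.19; pay $614.81 (+ $15.00 fee) → $1,373.38
Installment 2: $1,373.38 +$48.07 interest = $1,421.45; pay $595.65 → $825.80
Installment 3: $825.80 +$28.90 interest = $854.70; pay $576.48 → $278.22

$278.22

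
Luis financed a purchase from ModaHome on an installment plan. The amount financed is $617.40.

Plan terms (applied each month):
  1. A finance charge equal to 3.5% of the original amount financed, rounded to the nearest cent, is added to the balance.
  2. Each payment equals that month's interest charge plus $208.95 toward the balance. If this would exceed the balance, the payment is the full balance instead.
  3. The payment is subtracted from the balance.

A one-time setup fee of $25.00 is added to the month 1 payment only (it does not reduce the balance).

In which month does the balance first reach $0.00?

Month 1: opening $617.40; interest $21.61 → $639.01; payment $230.56 (+ $25.00 fee); balance $408.45
Month 2: opening $408.45; interest $21.61 → $430.06; payment $230.56; balance $199.50
Month 3: opening $199.50; interest $21.61 → $221.11; payment $221.11; balance $0.00
Balance reaches $0.00 in month 3.

3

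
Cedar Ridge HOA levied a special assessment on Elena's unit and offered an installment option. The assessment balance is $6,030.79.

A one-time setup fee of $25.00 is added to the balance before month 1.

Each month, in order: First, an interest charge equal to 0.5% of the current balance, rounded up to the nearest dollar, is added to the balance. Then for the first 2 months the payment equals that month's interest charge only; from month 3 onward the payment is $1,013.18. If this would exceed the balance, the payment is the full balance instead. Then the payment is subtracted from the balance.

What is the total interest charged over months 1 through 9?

$174.00

Month 1: $6,055.79 +$31.00 interest = $6,086.79; pay $31.00 → $6,055.79
Month 2: $6,055.79 +$31.00 interest = $6,086.79; pay $31.00 → $6,055.79
Month 3: $6,055.79 +$31.00 interest = $6,086.79; pay $1,013.18 → $5,073.61
Month 4: $5,073.61 +$26.00 interest = $5,099.61; pay $1,013.18 → $4,086.43
Month 5: $4,086.43 +$21.00 interest = $4,107.43; pay $1,013.18 → $3,094.25
Month 6: $3,094.25 +$16.00 interest = $3,110.25; pay $1,013.18 → $2,097.07
Month 7: $2,097.07 +$11.00 interest = $2,108.07; pay $1,013.18 → $1,094.89
Month 8: $1,094.89 +$6.00 interest = $1,100.89; pay $1,013.18 → $87.71
Month 9: $87.71 +$1.00 interest = $88.71; pay $88.71 → $0.00
Total interest: $31.00 + $31.00 + $31.00 + $26.00 + $21.00 + $16.00 + $11.00 + $6.00 + $1.00 = $174.00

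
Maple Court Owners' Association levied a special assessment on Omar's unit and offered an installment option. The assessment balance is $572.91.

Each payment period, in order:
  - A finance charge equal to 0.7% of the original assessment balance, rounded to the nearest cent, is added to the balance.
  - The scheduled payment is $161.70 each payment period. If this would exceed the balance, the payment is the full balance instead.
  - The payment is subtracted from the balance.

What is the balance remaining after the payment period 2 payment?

$257.53

# | Opening | Interest | Payment | End bal
1 | $572.91 | $4.01 | $161.70 | $415.22
2 | $415.22 | $4.01 | $161.70 | $257.53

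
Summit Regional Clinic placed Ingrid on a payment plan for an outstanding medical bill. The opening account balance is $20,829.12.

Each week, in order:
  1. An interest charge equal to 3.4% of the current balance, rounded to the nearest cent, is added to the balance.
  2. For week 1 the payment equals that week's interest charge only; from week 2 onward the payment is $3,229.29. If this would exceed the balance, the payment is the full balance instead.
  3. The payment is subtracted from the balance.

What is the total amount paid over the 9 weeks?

$24,632.41

Week 1: $20,829.12 +$708.19 interest = $21,537.31; pay $708.19 → $20,829.12
Week 2: $20,829.12 +$708.19 interest = $21,537.31; pay $3,229.29 → $18,308.02
Week 3: $18,308.02 +$622.47 interest = $18,930.49; pay $3,229.29 → $15,701.20
Week 4: $15,701.20 +$533.84 interest = $16,235.04; pay $3,229.29 → $13,005.75
Week 5: $13,005.75 +$442.20 interest = $13,447.95; pay $3,229.29 → $10,218.66
Week 6: $10,218.66 +$347.43 interest = $10,566.09; pay $3,229.29 → $7,336.80
Week 7: $7,336.80 +$249.45 interest = $7,586.25; pay $3,229.29 → $4,356.96
Week 8: $4,356.96 +$148.14 interest = $4,505.10; pay $3,229.29 → $1,275.81
Week 9: $1,275.81 +$43.38 interest = $1,319.19; pay $1,319.19 → $0.00
Total paid: $24,632.41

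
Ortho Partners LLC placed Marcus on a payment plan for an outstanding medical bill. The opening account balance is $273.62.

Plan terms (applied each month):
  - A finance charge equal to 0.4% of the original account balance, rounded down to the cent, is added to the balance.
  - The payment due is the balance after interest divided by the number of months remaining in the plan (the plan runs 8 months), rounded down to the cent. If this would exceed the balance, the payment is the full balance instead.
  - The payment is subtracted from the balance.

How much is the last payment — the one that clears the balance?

$37.18

Month 1: opening $273.62; interest $1.09 → $274.71; payment $34.33; balance $240.38
Month 2: opening $240.38; interest $1.09 → $241.47; payment $34.49; balance $206.98
Month 3: opening $206.98; interest $1.09 → $208.07; payment $34.67; balance $173.40
Month 4: opening $173.40; interest $1.09 → $174.49; payment $34.89; balance $139.60
Month 5: opening $139.60; interest $1.09 → $140.69; payment $35.17; balance $105.52
Month 6: opening $105.52; interest $1.09 → $106.61; payment $35.53; balance $71.08
Month 7: opening $71.08; interest $1.09 → $72.17; payment $36.08; balance $36.09
Month 8: opening $36.09; interest $1.09 → $37.18; payment $37.18; balance $0.00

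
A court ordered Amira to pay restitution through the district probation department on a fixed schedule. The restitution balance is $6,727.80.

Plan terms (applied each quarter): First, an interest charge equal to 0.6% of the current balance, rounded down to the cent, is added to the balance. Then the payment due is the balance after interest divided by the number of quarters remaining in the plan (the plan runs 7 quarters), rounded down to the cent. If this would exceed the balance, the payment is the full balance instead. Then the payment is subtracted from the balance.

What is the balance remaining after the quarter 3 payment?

# | Opening | Interest | Payment | End bal
1 | $6,727.80 | $40.36 | $966.88 | $5,801.28
2 | $5,801.28 | $34.80 | $972.68 | $4,863.40
3 | $4,863.40 | $29.18 | $978.51 | $3,914.07

$3,914.07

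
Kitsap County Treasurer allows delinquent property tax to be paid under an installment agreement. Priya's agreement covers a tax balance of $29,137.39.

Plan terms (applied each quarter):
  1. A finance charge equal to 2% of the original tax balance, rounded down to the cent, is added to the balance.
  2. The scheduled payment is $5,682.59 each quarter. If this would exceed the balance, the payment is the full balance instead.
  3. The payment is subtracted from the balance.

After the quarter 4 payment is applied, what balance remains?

Quarter 1: $29,137.39 +$582.74 interest = $29,720.13; pay $5,682.59 → $24,037.54
Quarter 2: $24,037.54 +$582.74 interest = $24,620.28; pay $5,682.59 → $18,937.69
Quarter 3: $18,937.69 +$582.74 interest = $19,520.43; pay $5,682.59 → $13,837.84
Quarter 4: $13,837.84 +$582.74 interest = $14,420.58; pay $5,682.59 → $8,737.99

$8,737.99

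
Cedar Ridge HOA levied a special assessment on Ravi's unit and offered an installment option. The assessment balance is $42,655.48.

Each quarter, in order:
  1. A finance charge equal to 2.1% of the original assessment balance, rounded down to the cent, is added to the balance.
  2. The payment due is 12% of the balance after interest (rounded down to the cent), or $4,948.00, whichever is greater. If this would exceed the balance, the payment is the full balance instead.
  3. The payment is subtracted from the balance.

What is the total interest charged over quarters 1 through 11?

$9,853.36

Quarter 1: $42,655.48 +$895.76 interest = $43,551.24; pay $5,226.14 → $38,325.10
Quarter 2: $38,325.10 +$895.76 interest = $39,220.86; pay $4,948.00 → $34,272.86
Quarter 3: $34,272.86 +$895.76 interest = $35,168.62; pay $4,948.00 → $30,220.62
Quarter 4: $30,220.62 +$895.76 interest = $31,116.38; pay $4,948.00 → $26,168.38
Quarter 5: $26,168.38 +$895.76 interest = $27,064.14; pay $4,948.00 → $22,116.14
Quarter 6: $22,116.14 +$895.76 interest = $23,011.90; pay $4,948.00 → $18,063.90
Quarter 7: $18,063.90 +$895.76 interest = $18,959.66; pay $4,948.00 → $14,011.66
Quarter 8: $14,011.66 +$895.76 interest = $14,907.42; pay $4,948.00 → $9,959.42
Quarter 9: $9,959.42 +$895.76 interest = $10,855.18; pay $4,948.00 → $5,907.18
Quarter 10: $5,907.18 +$895.76 interest = $6,802.94; pay $4,948.00 → $1,854.94
Quarter 11: $1,854.94 +$895.76 interest = $2,750.70; pay $2,750.70 → $0.00
Total interest: $895.76 + $895.76 + $895.76 + $895.76 + $895.76 + $895.76 + $895.76 + $895.76 + $895.76 + $895.76 + $895.76 = $9,853.36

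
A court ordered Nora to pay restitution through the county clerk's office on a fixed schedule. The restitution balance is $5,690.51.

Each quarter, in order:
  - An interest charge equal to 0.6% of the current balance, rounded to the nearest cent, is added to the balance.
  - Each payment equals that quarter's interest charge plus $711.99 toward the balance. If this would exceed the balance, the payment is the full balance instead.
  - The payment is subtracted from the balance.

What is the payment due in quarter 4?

Quarter 1: opening $5,690.51; interest $34.14 → $5,724.65; payment $746.13; balance $4,978.52
Quarter 2: opening $4,978.52; interest $29.87 → $5,008.39; payment $741.86; balance $4,266.53
Quarter 3: opening $4,266.53; interest $25.60 → $4,292.13; payment $737.59; balance $3,554.54
Quarter 4: opening $3,554.54; interest $21.33 → $3,575.87; payment $733.32; balance $2,842.55

$733.32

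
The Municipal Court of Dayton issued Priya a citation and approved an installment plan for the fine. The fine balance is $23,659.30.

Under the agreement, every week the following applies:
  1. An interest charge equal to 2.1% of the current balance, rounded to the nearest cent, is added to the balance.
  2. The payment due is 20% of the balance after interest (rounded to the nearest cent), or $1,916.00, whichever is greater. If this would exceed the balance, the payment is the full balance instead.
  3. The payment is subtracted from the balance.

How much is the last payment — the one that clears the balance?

$1,468.63

# | Opening | Interest | Payment | End bal
1 | $23,659.30 | $496.85 | $4,831.23 | $19,324.92
2 | $19,324.92 | $405.82 | $3,946.15 | $15,784.59
3 | $15,784.59 | $331.48 | $3,223.21 | $12,892.86
4 | $12,892.86 | $270.75 | $2,632.72 | $10,530.89
5 | $10,530.89 | $221.15 | $2,150.41 | $8,601.63
6 | $8,601.63 | $180.63 | $1,916.00 | $6,866.26
7 | $6,866.26 | $144.19 | $1,916.00 | $5,094.45
8 | $5,094.45 | $106.98 | $1,916.00 | $3,285.43
9 | $3,285.43 | $68.99 | $1,916.00 | $1,438.42
10 | $1,438.42 | $30.21 | $1,468.63 | $0.00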